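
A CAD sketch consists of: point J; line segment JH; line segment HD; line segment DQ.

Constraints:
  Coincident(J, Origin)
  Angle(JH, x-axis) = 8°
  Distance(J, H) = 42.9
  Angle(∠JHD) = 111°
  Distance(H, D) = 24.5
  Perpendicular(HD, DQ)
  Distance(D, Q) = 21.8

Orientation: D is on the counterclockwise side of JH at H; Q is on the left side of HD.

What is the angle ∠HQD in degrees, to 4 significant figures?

48.34°

J is at the origin; JH runs at 8.0° with length 42.9, so H = 42.9·(cos 8.0°, sin 8.0°) = (42.48, 5.971). ∠JHD = 111.0°, so HD runs at 8.0° + (180° − 111.0°) = 77.00° from the x-axis; with |HD| = 24.5, D = H + 24.5·(cos 77.00°, sin 77.00°) = (47.99, 29.84). HD ⟂ DQ; with |DQ| = 21.8 on the left of HD, Q = D + 21.8·(-0.9744, 0.2250) = (26.75, 34.75). Then cos ∠HQD = QH·QD / (|QH||QD|), giving 48.34°.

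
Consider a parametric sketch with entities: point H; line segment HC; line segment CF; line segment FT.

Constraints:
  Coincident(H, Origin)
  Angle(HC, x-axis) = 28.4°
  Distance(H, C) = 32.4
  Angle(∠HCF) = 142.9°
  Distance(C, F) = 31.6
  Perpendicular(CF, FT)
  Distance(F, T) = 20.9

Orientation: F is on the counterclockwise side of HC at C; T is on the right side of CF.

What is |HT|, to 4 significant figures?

70.25

∠HCF = 142.9°, so CF runs at 28.4° + (180° − 142.9°) = 65.50° from the x-axis; with |CF| = 31.6, F = C + 31.6·(cos 65.50°, sin 65.50°) = (41.60, 44.17). CF ⟂ FT; with |FT| = 20.9 on the right of CF, T = F + 20.9·(0.9100, -0.4147) = (60.62, 35.50). Then |HT| = |T − H| = 70.25.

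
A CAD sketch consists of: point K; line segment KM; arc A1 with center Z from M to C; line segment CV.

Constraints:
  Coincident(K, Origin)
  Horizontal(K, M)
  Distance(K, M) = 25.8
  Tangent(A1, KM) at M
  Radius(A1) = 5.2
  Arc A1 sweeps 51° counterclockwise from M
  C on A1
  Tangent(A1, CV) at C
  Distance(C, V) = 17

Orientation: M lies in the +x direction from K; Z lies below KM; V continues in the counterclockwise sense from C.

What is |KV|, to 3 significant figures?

18.7

On A1, M sits at bearing 90° from Z; a 51° counterclockwise sweep puts C at bearing 141°, so C = Z + 5.2·(cos 141°, sin 141°) = (21.8, -1.93). A1 meets CV tangentially, so ZC is at right angles to CV, so CV runs along (−sin 141°, cos 141°); with |CV| = 17.0, V = (11.1, -15.1). Then |KV| = |V − K| = 18.7.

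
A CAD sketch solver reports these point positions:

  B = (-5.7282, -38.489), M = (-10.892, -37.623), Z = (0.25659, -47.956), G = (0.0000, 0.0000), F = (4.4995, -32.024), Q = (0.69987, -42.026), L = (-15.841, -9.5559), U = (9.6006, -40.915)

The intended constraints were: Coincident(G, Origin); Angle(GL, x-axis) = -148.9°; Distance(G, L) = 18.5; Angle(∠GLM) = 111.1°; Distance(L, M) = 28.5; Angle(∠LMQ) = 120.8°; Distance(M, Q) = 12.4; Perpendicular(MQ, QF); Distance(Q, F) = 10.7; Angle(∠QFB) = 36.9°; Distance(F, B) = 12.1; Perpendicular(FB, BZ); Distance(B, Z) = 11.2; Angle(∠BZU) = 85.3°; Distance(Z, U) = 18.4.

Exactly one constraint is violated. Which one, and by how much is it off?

Distance(Z, U) = 18.4 — off by 6.70.

G = (0.00, 0.00) ✓; GL at -148.9° ✓; |GL| = 18.50 ✓; ∠GLM = 111.1° ✓; |LM| = 28.50 ✓; ∠LMQ = 120.8° ✓; |MQ| = 12.40 ✓; ∠(MQ, QF) = 90.00° ✓; |QF| = 10.70 ✓; ∠QFB = 36.90° ✓; |FB| = 12.10 ✓; ∠(FB, BZ) = 90.00° ✓; |BZ| = 11.20 ✓; ∠BZU = 85.30° ✓; |ZU| = 11.70 ✗.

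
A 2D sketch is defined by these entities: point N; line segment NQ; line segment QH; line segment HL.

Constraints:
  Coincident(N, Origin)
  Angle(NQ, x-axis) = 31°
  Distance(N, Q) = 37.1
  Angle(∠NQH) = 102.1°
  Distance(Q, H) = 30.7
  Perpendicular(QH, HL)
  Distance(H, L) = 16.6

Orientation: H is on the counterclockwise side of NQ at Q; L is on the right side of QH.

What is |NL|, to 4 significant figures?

65.39

N is at the origin; NQ runs at 31.0° with length 37.1, so Q = 37.1·(cos 31.0°, sin 31.0°) = (31.80, 19.11). ∠NQH = 102.1°, so QH runs at 31.0° + (180° − 102.1°) = 108.9° from the x-axis; with |QH| = 30.7, H = Q + 30.7·(cos 108.9°, sin 108.9°) = (21.86, 48.15). QH is perpendicular to HL; with |HL| = 16.6 on the right of QH, L = H + 16.6·(0.9461, 0.3239) = (37.56, 53.53). Then |NL| = |L − N| = 65.39.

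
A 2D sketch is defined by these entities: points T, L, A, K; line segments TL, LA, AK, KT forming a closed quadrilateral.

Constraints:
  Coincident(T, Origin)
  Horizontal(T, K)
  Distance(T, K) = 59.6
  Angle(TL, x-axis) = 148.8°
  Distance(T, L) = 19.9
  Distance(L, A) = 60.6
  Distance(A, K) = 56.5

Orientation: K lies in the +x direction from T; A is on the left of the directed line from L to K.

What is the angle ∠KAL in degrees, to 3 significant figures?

82.6°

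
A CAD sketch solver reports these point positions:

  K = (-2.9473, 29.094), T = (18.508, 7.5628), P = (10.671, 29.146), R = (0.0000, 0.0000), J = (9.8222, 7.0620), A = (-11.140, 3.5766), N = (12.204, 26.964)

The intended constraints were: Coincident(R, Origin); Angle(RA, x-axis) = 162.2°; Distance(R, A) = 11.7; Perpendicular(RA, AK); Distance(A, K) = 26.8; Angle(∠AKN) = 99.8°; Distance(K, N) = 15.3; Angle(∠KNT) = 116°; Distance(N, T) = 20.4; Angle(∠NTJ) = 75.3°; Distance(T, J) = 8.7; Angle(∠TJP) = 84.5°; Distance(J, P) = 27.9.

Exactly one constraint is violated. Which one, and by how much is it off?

Distance(J, P) = 27.9 — off by 5.80.

R = (0.00, 0.00) ✓; RA at 162.2° ✓; |RA| = 11.70 ✓; ∠(RA, AK) = 90.00° ✓; |AK| = 26.80 ✓; ∠AKN = 99.80° ✓; |KN| = 15.30 ✓; ∠KNT = 116.0° ✓; |NT| = 20.40 ✓; ∠NTJ = 75.30° ✓; |TJ| = 8.700 ✓; ∠TJP = 84.50° ✓; |JP| = 22.10 ✗.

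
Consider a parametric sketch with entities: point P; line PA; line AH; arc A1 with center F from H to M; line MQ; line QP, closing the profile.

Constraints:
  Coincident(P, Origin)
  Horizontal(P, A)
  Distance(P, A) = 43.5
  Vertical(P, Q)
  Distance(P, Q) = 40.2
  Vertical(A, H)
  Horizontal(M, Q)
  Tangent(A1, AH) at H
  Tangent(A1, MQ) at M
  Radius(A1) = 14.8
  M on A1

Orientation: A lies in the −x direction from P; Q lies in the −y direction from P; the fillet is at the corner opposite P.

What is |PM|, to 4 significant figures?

49.39

P is at the origin; P and A share the same y with |PA| = 43.5 and A on the −x side, so A = (-43.50, 0.000). P and Q share the same x with |PQ| = 40.2 and Q on the −y side, so Q = (0.000, -40.20). The virtual corner opposite P is at (-43.50, -40.20). Since A1 is tangent to AH there, FH ⟂ AH and since A1 is tangent to MQ there, FM ⟂ MQ, with radius 14.8, so the center F sits 14.8 in from both sides at F = (-28.70, -25.40). That places the tangent points at H = (-43.50, -25.40) on AH and M = (-28.70, -40.20) on MQ. Then |PM| = |M − P| = 49.39.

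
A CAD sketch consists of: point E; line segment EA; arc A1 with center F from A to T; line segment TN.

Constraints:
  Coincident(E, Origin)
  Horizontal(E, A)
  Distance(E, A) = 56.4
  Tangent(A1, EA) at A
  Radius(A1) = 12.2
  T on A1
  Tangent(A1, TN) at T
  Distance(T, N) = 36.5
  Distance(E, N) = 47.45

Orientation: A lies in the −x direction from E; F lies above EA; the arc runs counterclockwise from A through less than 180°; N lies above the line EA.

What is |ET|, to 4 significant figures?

46.15

Checks: ∠(FA, AE) = 90.00° ✓; |FT| = 12.20 ✓; ∠(FT, TN) = 90.00° ✓; |TN| = 36.50 ✓; |EN| = 47.45 ✓.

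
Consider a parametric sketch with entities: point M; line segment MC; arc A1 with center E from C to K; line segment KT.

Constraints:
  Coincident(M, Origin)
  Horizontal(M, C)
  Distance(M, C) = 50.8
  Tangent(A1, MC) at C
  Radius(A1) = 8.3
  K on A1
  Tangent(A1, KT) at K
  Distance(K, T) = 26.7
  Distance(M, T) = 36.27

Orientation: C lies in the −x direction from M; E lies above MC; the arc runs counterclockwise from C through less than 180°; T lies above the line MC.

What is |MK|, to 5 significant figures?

44.483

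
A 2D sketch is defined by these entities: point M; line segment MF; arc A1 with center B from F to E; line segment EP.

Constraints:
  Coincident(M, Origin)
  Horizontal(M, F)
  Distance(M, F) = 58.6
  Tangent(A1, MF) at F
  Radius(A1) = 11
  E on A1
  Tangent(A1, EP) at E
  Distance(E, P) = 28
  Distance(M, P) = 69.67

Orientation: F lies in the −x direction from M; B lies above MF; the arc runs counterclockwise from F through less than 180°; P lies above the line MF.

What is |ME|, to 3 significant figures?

50.2

M is at the origin; M and F share the same y with |MF| = 58.6 and F on the −x side, so F = (-58.6, 0.00). The tangent condition forces BF to be normal to MF, so B = F + (0, 11) = (-58.6, 11.0). Since BE ⟂ EP (tangency), |BP| = √(11.0² + 28.0²) = 30.1 regardless of where E sits on A1. So P lies on both circle(M, 69.67) and circle(B, 30.1); the above-MF intersection is P = (-56.3, 41.0). E is the foot of the tangent from P: E = (-48.1, 14.2).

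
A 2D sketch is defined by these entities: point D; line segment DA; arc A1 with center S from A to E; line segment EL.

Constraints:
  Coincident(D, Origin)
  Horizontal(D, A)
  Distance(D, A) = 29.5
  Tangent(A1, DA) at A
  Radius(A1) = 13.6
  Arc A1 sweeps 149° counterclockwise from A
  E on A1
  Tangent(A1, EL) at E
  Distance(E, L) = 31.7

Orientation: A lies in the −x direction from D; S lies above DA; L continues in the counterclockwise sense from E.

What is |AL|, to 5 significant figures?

46.217

On A1, A sits at bearing -90° from S; a 149° counterclockwise sweep puts E at bearing 59°, so E = S + 13.6·(cos 59°, sin 59°) = (-22.495, 25.257). Tangency of A1 to EL means the radius SE is perpendicular to EL, so EL runs along (−sin 59°, cos 59°); with |EL| = 31.7, L = (-49.668, 41.584). Then |AL| = |L − A| = 46.217.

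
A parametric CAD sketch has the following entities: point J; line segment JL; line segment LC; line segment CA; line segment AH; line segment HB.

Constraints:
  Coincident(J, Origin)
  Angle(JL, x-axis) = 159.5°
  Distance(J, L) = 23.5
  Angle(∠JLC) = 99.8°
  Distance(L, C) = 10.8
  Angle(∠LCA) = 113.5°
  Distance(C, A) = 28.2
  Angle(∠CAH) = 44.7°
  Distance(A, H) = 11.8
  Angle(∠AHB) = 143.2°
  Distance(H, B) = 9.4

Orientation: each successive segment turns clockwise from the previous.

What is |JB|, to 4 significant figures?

14.07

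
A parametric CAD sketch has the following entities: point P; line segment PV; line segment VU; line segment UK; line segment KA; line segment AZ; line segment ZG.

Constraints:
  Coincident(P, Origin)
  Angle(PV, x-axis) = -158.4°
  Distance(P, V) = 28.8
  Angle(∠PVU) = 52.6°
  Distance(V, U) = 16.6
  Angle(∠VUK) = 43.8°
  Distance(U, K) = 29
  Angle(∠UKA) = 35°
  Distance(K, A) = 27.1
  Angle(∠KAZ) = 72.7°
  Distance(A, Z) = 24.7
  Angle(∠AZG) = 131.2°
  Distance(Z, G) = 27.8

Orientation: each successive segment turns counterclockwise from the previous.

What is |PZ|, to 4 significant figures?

18.34

∠UKA = 35.0° gives KA at -109.8° from the x-axis; with |KA| = 27.1, A = (-29.33, -16.66). ∠KAZ = 72.7° gives AZ at -2.500° from the x-axis; with |AZ| = 24.7, Z = (-4.655, -17.74). Then |PZ| = |Z − P| = 18.34.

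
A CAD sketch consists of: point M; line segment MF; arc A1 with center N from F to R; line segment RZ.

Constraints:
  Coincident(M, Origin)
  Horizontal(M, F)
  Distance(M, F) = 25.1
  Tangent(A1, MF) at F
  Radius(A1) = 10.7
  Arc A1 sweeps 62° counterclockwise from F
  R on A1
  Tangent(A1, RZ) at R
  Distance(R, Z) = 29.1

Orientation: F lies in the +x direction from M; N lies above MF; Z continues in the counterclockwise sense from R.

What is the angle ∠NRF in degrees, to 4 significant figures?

59.00°

M is at the origin; M and F share the same y with |MF| = 25.1 and F on the +x side, so F = (25.10, 0.000). Since A1 is tangent to MF there, NF ⟂ MF, so N = F + (0, 10.7) = (25.10, 10.70). On A1, F sits at bearing -90° from N; a 62° counterclockwise sweep puts R at bearing -28°, so R = N + 10.7·(cos -28°, sin -28°) = (34.55, 5.677). Then cos ∠NRF = RN·RF / (|RN||RF|), giving 59.00°.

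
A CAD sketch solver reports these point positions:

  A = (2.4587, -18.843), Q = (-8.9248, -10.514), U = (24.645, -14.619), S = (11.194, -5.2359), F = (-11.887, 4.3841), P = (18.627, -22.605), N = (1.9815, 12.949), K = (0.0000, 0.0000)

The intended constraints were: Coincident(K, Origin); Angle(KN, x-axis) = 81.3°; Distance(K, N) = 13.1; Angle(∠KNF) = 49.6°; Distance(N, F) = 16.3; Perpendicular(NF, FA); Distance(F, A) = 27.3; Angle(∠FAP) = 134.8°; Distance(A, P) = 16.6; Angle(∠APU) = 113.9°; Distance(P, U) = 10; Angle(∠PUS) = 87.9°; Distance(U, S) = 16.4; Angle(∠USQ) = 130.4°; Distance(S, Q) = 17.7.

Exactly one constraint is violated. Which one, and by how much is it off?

Distance(S, Q) = 17.7 — off by 3.10.

K = (0.00, 0.00) ✓; KN at 81.30° ✓; |KN| = 13.10 ✓; ∠KNF = 49.60° ✓; |NF| = 16.30 ✓; ∠(NF, FA) = 90.00° ✓; |FA| = 27.30 ✓; ∠FAP = 134.8° ✓; |AP| = 16.60 ✓; ∠APU = 113.9° ✓; |PU| = 10.00 ✓; ∠PUS = 87.90° ✓; |US| = 16.40 ✓; ∠USQ = 130.4° ✓; |SQ| = 20.80 ✗.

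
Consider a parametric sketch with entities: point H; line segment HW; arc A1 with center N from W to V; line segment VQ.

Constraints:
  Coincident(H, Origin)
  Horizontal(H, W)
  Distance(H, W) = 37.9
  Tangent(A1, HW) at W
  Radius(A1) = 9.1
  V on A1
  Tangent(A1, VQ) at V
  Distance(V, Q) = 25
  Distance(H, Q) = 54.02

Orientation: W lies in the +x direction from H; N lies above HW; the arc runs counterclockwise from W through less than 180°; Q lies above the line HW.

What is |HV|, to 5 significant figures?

48.077

H is at the origin; H and W share the same y with |HW| = 37.9 and W on the +x side, so W = (37.900, 0.0000). A1 meets HW tangentially, so NW is at right angles to HW, so N = W + (0, 9.1) = (37.900, 9.1000). Since NV ⟂ VQ (tangency), |NQ| = √(9.1² + 25.0²) = 26.605 regardless of where V sits on A1. So Q lies on both circle(H, 54.02) and circle(N, 26.605); the above-HW intersection is Q = (40.664, 35.561). V is the foot of the tangent from Q: V = (46.728, 11.307).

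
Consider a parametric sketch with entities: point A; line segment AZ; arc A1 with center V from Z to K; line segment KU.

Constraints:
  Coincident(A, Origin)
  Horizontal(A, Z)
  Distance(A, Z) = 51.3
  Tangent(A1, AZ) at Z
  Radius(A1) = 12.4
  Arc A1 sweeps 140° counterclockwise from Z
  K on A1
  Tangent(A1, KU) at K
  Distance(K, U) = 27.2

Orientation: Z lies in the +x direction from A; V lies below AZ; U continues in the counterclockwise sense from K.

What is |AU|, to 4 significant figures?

75.29

A is at the origin; AZ is horizontal with |AZ| = 51.3 and Z on the +x side, so Z = (51.30, 0.000). Tangency of A1 to AZ means the radius VZ is perpendicular to AZ, so V = Z + (0, -12.4) = (51.30, -12.40). On A1, Z sits at bearing 90° from V; a 140° counterclockwise sweep puts K at bearing 230°, so K = V + 12.4·(cos 230°, sin 230°) = (43.33, -21.90). Tangency of A1 to KU means the radius VK is perpendicular to KU, so KU runs along (−sin 230°, cos 230°); with |KU| = 27.2, U = (64.17, -39.38). Then |AU| = |U − A| = 75.29.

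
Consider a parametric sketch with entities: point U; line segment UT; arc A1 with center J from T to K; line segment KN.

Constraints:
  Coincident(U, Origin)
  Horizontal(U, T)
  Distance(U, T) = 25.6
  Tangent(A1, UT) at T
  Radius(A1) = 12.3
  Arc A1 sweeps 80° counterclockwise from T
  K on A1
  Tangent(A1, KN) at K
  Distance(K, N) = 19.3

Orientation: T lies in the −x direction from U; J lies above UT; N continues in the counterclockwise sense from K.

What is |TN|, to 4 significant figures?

33.02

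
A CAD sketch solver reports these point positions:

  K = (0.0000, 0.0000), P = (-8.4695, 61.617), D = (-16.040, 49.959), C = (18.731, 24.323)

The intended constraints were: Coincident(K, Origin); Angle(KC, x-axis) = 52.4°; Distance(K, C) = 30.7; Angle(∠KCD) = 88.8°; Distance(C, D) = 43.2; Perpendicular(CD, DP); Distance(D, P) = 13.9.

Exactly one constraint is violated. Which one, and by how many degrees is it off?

Perpendicular(CD, DP) — off by 3.40°.

K = (0.00, 0.00) ✓; KC at 52.40° ✓; |KC| = 30.70 ✓; ∠KCD = 88.80° ✓; |CD| = 43.20 ✓; ∠(CD, DP) = 86.60° ✗; |DP| = 13.90 ✓.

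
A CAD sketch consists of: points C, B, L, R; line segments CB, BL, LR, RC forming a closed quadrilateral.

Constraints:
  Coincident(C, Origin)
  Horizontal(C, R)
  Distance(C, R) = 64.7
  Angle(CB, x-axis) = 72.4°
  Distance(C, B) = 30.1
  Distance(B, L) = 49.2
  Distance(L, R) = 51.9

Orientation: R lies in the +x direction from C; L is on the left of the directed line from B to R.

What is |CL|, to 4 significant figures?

73.39

Checks: |BL| = 49.20 ✓; |LR| = 51.90 ✓.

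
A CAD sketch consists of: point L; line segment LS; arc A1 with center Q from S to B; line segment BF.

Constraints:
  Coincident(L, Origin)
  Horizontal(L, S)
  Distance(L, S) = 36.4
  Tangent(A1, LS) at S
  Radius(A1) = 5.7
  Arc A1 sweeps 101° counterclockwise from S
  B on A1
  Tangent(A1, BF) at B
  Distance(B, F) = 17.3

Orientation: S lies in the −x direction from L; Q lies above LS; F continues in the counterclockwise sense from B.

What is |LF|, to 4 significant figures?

41.57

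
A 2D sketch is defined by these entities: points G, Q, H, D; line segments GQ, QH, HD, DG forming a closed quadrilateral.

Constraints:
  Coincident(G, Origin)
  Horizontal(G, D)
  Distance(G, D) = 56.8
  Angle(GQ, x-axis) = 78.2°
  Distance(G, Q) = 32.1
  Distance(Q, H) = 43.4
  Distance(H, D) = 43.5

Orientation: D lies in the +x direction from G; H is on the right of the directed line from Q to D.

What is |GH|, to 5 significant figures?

18.531

G is at the origin; G and D share the same y with |GD| = 56.8 and D in +x, so D = (56.8, 0). GQ runs at 78.2° with |GQ| = 32.1, so Q = (6.5643, 31.422). H is determined by |QH| = 43.4 and |HD| = 43.5 together: it lies at the intersection of circle(Q, 43.4) and circle(D, 43.5). With |QD| = 59.253, the foot of the radical line on QD is 29.553 from Q and the perpendicular offset is √(43.4² − 29.553²) = 31.783. Taking the right-of-QD solution: H = (14.766, -11.196).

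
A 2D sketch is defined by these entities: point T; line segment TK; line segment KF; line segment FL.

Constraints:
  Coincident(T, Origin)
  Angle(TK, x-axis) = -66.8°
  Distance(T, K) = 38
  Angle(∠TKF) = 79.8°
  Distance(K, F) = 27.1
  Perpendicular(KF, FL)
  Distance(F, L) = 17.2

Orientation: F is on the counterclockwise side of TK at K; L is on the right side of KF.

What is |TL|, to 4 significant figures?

58.28

∠TKF = 79.8°, so KF runs at -66.8° + (180° − 79.8°) = 33.40° from the x-axis; with |KF| = 27.1, F = K + 27.1·(cos 33.40°, sin 33.40°) = (37.59, -20.01). The perpendicularity gives FL at right angles to KF; with |FL| = 17.2 on the right of KF, L = F + 17.2·(0.5505, -0.8348) = (47.06, -34.37). Then |TL| = |L − T| = 58.28.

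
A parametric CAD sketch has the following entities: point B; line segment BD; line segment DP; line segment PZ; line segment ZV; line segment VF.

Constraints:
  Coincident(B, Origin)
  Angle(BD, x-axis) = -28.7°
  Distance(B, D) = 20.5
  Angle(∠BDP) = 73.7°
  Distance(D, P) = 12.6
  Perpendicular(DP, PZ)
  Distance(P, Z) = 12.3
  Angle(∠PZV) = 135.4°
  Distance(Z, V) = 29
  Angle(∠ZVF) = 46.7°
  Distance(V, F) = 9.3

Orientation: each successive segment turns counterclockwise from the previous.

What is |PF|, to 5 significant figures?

31.435

∠PZV = 135.4° gives ZV at -147.80° from the x-axis; with |ZV| = 29.0, V = (-15.866, -10.351). ∠ZVF = 46.7° gives VF at -14.500° from the x-axis; with |VF| = 9.3, F = (-6.8617, -12.679). Then |PF| = |F − P| = 31.435.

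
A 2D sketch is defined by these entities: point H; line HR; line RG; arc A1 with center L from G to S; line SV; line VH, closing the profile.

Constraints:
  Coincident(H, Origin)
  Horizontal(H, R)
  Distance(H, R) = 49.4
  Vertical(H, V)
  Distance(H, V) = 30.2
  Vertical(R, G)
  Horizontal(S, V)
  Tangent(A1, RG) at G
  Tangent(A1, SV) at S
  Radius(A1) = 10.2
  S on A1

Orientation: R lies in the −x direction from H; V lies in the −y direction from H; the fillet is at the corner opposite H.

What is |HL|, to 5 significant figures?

44.007

H is at the origin; HR is horizontal with |HR| = 49.4 and R on the −x side, so R = (-49.400, 0.0000). H and V share the same x with |HV| = 30.2 and V on the −y side, so V = (0.0000, -30.200). The virtual corner opposite H is at (-49.400, -30.200). A1 meets RG tangentially, so LG is at right angles to RG and the tangent condition forces LS to be normal to SV, with radius 10.2, so the center L sits 10.2 in from both sides at L = (-39.200, -20.000). Then |HL| = |L − H| = 44.007.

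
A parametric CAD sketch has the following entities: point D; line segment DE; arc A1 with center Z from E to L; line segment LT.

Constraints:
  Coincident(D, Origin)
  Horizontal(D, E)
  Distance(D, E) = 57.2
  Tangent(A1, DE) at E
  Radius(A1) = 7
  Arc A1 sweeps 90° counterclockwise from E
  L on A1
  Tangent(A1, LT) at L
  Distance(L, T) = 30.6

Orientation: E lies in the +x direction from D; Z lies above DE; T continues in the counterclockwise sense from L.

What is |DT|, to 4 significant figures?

74.40

On A1, E sits at bearing -90° from Z; a 90° counterclockwise sweep puts L at bearing 0°, so L = Z + 7.0·(cos 0°, sin 0°) = (64.20, 7.000). Tangency of A1 to LT means the radius ZL is perpendicular to LT, so LT runs along (−sin 0°, cos 0°); with |LT| = 30.6, T = (64.20, 37.60). Then |DT| = |T − D| = 74.40.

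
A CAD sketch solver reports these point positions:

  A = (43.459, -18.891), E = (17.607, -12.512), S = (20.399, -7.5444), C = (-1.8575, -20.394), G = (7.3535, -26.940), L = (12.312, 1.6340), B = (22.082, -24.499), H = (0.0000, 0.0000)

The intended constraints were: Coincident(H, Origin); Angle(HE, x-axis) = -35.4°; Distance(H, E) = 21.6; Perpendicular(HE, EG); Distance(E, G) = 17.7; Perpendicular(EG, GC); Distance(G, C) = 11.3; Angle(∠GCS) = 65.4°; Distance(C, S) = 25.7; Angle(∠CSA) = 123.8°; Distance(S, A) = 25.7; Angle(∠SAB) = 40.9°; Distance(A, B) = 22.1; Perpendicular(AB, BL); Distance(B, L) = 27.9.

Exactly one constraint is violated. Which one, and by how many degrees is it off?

Perpendicular(AB, BL) — off by 5.80°.

H = (0.00, 0.00) ✓; HE at -35.40° ✓; |HE| = 21.60 ✓; ∠(HE, EG) = 90.00° ✓; |EG| = 17.70 ✓; ∠(EG, GC) = 90.00° ✓; |GC| = 11.30 ✓; ∠GCS = 65.40° ✓; |CS| = 25.70 ✓; ∠CSA = 123.8° ✓; |SA| = 25.70 ✓; ∠SAB = 40.90° ✓; |AB| = 22.10 ✓; ∠(AB, BL) = 84.20° ✗; |BL| = 27.90 ✓.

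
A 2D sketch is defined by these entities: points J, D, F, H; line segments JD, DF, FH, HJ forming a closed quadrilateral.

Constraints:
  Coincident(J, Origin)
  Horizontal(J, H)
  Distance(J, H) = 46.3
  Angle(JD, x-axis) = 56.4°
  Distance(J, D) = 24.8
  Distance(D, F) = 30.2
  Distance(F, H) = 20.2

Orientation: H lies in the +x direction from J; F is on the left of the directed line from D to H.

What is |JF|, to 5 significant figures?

48.282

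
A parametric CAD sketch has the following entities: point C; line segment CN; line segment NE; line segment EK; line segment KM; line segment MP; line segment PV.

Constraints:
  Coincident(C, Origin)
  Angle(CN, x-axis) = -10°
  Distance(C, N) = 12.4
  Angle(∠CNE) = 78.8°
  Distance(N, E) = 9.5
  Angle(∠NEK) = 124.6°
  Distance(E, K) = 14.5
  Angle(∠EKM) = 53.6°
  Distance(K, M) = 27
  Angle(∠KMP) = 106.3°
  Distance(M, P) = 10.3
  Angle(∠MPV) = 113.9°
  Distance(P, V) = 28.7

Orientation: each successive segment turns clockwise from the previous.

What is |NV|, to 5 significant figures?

19.822

∠KMP = 106.3° gives MP at -6.7000° from the x-axis; with |MP| = 10.3, P = (15.450, 9.2813). ∠MPV = 113.9° gives PV at -72.800° from the x-axis; with |PV| = 28.7, V = (23.937, -18.135). Then |NV| = |V − N| = 19.822.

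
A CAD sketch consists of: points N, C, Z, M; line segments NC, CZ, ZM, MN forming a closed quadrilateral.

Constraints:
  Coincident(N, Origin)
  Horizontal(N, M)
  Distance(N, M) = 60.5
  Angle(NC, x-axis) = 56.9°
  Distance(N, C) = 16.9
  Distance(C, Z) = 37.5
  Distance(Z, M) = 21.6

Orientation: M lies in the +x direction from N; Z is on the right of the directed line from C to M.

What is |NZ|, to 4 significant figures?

40.73

N is at the origin; N and M share the same y with |NM| = 60.5 and M in +x, so M = (60.5, 0). NC runs at 56.9° with |NC| = 16.9, so C = (9.229, 14.16). Z is determined by |CZ| = 37.5 and |ZM| = 21.6 together: it lies at the intersection of circle(C, 37.5) and circle(M, 21.6). With |CM| = 53.19, the foot of the radical line on CM is 35.43 from C and the perpendicular offset is √(37.5² − 35.43²) = 12.29. Taking the right-of-CM solution: Z = (40.11, -7.121).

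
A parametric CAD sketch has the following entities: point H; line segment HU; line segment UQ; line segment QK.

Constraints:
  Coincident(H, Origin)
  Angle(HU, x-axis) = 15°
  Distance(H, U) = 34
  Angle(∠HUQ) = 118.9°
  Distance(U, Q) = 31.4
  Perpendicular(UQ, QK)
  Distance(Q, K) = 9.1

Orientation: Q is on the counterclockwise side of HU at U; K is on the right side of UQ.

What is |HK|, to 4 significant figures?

61.63

∠HUQ = 118.9°, so UQ runs at 15.0° + (180° − 118.9°) = 76.10° from the x-axis; with |UQ| = 31.4, Q = U + 31.4·(cos 76.10°, sin 76.10°) = (40.38, 39.28). The perpendicularity gives QK at right angles to UQ; with |QK| = 9.1 on the right of UQ, K = Q + 9.1·(0.9707, -0.2402) = (49.22, 37.09). Then |HK| = |K − H| = 61.63.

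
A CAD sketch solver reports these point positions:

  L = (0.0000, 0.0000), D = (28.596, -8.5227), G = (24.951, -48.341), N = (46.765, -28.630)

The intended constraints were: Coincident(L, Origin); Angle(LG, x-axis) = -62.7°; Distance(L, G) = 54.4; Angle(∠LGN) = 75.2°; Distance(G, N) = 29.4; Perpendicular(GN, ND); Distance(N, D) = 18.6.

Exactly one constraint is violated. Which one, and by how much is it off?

Distance(N, D) = 18.6 — off by 8.50.

L = (0.00, 0.00) ✓; LG at -62.70° ✓; |LG| = 54.40 ✓; ∠LGN = 75.20° ✓; |GN| = 29.40 ✓; ∠(GN, ND) = 90.00° ✓; |ND| = 27.10 ✗.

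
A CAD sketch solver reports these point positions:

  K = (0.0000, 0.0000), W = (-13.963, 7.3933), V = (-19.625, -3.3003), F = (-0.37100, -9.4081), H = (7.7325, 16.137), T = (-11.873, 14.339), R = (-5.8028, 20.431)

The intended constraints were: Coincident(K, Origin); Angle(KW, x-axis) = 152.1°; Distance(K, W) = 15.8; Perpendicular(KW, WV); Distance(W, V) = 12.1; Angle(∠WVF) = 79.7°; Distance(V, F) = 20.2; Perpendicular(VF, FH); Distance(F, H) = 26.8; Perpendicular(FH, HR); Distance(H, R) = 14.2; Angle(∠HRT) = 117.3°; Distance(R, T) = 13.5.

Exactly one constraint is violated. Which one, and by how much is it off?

Distance(R, T) = 13.5 — off by 4.90.

K = (0.00, 0.00) ✓; KW at 152.1° ✓; |KW| = 15.80 ✓; ∠(KW, WV) = 90.00° ✓; |WV| = 12.10 ✓; ∠WVF = 79.70° ✓; |VF| = 20.20 ✓; ∠(VF, FH) = 90.00° ✓; |FH| = 26.80 ✓; ∠(FH, HR) = 90.00° ✓; |HR| = 14.20 ✓; ∠HRT = 117.3° ✓; |RT| = 8.600 ✗.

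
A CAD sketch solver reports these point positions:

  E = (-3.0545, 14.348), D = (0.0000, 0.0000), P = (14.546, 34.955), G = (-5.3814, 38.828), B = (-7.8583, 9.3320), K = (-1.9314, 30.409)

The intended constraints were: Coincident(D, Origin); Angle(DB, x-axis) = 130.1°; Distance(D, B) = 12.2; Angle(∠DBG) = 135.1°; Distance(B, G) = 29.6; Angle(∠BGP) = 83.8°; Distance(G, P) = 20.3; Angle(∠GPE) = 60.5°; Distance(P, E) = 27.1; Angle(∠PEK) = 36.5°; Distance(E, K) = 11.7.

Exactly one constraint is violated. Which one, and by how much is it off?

Distance(E, K) = 11.7 — off by 4.40.

D = (0.00, 0.00) ✓; DB at 130.1° ✓; |DB| = 12.20 ✓; ∠DBG = 135.1° ✓; |BG| = 29.60 ✓; ∠BGP = 83.80° ✓; |GP| = 20.30 ✓; ∠GPE = 60.50° ✓; |PE| = 27.10 ✓; ∠PEK = 36.50° ✓; |EK| = 16.10 ✗.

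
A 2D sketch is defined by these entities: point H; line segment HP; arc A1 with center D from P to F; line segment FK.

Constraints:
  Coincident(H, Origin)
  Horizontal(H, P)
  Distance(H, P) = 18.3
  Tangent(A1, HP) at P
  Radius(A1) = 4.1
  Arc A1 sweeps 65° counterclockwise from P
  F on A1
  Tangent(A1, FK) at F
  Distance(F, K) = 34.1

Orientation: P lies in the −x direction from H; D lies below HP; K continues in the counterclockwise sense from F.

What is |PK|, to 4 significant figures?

37.89

On A1, P sits at bearing 90° from D; a 65° counterclockwise sweep puts F at bearing 155°, so F = D + 4.1·(cos 155°, sin 155°) = (-22.02, -2.367). A1 meets FK tangentially, so DF is at right angles to FK, so FK runs along (−sin 155°, cos 155°); with |FK| = 34.1, K = (-36.43, -33.27). Then |PK| = |K − P| = 37.89.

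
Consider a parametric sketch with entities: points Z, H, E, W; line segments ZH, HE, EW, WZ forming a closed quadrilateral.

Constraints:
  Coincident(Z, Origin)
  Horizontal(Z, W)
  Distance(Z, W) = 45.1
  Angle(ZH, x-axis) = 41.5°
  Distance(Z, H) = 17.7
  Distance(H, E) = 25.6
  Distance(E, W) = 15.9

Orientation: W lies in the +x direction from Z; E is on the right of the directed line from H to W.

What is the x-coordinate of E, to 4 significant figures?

30.79

Z is at the origin; ZW is horizontal with |ZW| = 45.1 and W in +x, so W = (45.1, 0). ZH runs at 41.5° with |ZH| = 17.7, so H = (13.26, 11.73). E is determined by |HE| = 25.6 and |EW| = 15.9 together: it lies at the intersection of circle(H, 25.6) and circle(W, 15.9). With |HW| = 33.93, the foot of the radical line on HW is 22.90 from H and the perpendicular offset is √(25.6² − 22.90²) = 11.45. Taking the right-of-HW solution: E = (30.79, -6.927).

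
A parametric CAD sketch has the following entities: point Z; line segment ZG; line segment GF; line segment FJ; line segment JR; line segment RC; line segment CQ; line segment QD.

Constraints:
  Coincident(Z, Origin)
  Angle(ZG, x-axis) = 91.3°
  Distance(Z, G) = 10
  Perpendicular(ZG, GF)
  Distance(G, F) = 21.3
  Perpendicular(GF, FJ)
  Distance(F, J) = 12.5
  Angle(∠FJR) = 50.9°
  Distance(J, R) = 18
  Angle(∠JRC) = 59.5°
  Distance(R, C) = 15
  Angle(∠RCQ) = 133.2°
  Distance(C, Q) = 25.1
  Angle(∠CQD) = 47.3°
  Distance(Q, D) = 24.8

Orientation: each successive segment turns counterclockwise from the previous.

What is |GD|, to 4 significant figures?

26.12

Z is at the origin; ZG runs at 91.3° with length 10.0, so G = (-0.2269, 9.997). ZG ⟂ GF, so GF runs at -178.7°; with |GF| = 21.3, F = (-21.52, 9.514). The perpendicularity gives FJ at right angles to GF, so FJ runs at -88.70°; with |FJ| = 12.5, J = (-21.24, -2.983). ∠FJR = 50.9° gives JR at 40.40° from the x-axis; with |JR| = 18.0, R = (-7.530, 8.684). ∠JRC = 59.5° gives RC at 160.9° from the x-axis; with |RC| = 15.0, C = (-21.70, 13.59). ∠RCQ = 133.2° gives CQ at -152.3° from the x-axis; with |CQ| = 25.1, Q = (-43.93, 1.924). ∠CQD = 47.3° gives QD at -19.60° from the x-axis; with |QD| = 24.8, D = (-20.56, -6.395). Then |GD| = |D − G| = 26.12.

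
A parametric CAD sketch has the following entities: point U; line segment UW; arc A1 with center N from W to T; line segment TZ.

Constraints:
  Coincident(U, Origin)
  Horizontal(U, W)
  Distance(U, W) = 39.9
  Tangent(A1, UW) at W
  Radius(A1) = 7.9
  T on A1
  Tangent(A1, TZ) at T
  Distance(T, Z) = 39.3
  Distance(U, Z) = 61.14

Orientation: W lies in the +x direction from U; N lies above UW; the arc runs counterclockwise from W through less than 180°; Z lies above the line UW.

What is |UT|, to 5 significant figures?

48.566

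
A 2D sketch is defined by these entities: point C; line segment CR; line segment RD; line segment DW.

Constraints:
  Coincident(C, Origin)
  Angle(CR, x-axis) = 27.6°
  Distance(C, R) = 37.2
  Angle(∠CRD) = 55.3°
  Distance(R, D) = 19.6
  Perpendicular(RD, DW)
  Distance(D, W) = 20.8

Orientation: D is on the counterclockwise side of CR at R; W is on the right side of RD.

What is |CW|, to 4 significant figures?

51.41

∠CRD = 55.3°, so RD runs at 27.6° + (180° − 55.3°) = 152.3° from the x-axis; with |RD| = 19.6, D = R + 19.6·(cos 152.3°, sin 152.3°) = (15.61, 26.35). The perpendicularity gives DW at right angles to RD; with |DW| = 20.8 on the right of RD, W = D + 20.8·(0.4648, 0.8854) = (25.28, 44.76). Then |CW| = |W − C| = 51.41.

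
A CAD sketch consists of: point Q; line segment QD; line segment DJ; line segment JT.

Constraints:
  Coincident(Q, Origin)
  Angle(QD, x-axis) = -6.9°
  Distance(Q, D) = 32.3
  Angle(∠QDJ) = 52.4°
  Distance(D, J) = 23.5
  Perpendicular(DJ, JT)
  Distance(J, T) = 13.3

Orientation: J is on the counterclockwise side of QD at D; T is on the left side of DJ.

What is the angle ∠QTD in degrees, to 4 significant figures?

102.4°

Q is at the origin; QD runs at -6.9° with length 32.3, so D = 32.3·(cos -6.9°, sin -6.9°) = (32.07, -3.880). ∠QDJ = 52.4°, so DJ runs at -6.9° + (180° − 52.4°) = 120.7° from the x-axis; with |DJ| = 23.5, J = D + 23.5·(cos 120.7°, sin 120.7°) = (20.07, 16.33). The perpendicularity gives JT at right angles to DJ; with |JT| = 13.3 on the left of DJ, T = J + 13.3·(-0.8599, -0.5105) = (8.632, 9.536). Then cos ∠QTD = TQ·TD / (|TQ||TD|), giving 102.4°.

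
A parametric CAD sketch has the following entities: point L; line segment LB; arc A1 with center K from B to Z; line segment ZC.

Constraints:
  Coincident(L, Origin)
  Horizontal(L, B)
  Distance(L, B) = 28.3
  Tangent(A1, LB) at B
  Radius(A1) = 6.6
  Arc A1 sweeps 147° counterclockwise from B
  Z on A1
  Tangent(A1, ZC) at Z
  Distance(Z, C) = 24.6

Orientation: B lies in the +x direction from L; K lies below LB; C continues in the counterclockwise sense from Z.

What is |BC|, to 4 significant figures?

30.70

L is at the origin; L and B share the same y with |LB| = 28.3 and B on the +x side, so B = (28.30, 0.000). The tangent condition forces KB to be normal to LB, so K = B + (0, -6.6) = (28.30, -6.600). On A1, B sits at bearing 90° from K; a 147° counterclockwise sweep puts Z at bearing 237°, so Z = K + 6.6·(cos 237°, sin 237°) = (24.71, -12.14). The tangent condition forces KZ to be normal to ZC, so ZC runs along (−sin 237°, cos 237°); with |ZC| = 24.6, C = (45.34, -25.53). Then |BC| = |C − B| = 30.70.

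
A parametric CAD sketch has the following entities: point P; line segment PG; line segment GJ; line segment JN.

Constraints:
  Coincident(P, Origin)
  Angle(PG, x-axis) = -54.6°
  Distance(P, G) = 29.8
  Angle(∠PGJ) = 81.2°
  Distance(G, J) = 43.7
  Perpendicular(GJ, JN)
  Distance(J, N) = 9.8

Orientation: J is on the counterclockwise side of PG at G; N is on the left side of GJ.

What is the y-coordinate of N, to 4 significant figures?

13.20

P is at the origin; PG runs at -54.6° with length 29.8, so G = 29.8·(cos -54.6°, sin -54.6°) = (17.26, -24.29). ∠PGJ = 81.2°, so GJ runs at -54.6° + (180° − 81.2°) = 44.20° from the x-axis; with |GJ| = 43.7, J = G + 43.7·(cos 44.20°, sin 44.20°) = (48.59, 6.175). The perpendicularity gives JN at right angles to GJ; with |JN| = 9.8 on the left of GJ, N = J + 9.8·(-0.6972, 0.7169) = (41.76, 13.20). So N.y = 13.20.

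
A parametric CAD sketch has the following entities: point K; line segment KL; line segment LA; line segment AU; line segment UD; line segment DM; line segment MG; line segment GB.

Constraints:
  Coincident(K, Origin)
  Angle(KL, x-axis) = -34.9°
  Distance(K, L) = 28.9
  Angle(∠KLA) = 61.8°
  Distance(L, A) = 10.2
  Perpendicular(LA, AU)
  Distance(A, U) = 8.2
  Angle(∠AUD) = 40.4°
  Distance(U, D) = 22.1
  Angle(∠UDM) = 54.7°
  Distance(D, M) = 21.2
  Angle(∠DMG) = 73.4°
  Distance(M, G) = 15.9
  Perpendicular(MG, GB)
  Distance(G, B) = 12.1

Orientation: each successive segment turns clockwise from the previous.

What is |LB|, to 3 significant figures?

3.30

K is at the origin; KL runs at -34.9° with length 28.9, so L = (23.7, -16.5). ∠KLA = 61.8° gives LA at -153° from the x-axis; with |LA| = 10.2, A = (14.6, -21.1). LA ⟂ AU, so AU runs at 117°; with |AU| = 8.2, U = (10.9, -13.8). ∠AUD = 40.4° gives UD at -22.7° from the x-axis; with |UD| = 22.1, D = (31.3, -22.4). ∠UDM = 54.7° gives DM at -148° from the x-axis; with |DM| = 21.2, M = (13.3, -33.6). ∠DMG = 73.4° gives MG at 105° from the x-axis; with |MG| = 15.9, G = (9.08, -18.3). The perpendicularity gives GB at right angles to MG, so GB runs at 15.4°; with |GB| = 12.1, B = (20.7, -15.1). Then |LB| = |B − L| = 3.30.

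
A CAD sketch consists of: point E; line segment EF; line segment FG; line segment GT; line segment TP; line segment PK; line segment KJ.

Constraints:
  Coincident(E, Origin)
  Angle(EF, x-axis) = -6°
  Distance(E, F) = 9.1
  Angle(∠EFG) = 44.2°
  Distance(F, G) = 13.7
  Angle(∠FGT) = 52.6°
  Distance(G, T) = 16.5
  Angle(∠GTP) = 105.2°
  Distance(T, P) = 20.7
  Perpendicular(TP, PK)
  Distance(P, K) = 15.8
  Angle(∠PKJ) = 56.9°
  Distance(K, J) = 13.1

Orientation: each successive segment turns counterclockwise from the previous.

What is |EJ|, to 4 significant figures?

9.892

E is at the origin; EF runs at -6.0° with length 9.1, so F = (9.050, -0.9512). ∠EFG = 44.2° gives FG at 129.8° from the x-axis; with |FG| = 13.7, G = (0.2806, 9.574). ∠FGT = 52.6° gives GT at -102.8° from the x-axis; with |GT| = 16.5, T = (-3.375, -6.516). ∠GTP = 105.2° gives TP at -28.00° from the x-axis; with |TP| = 20.7, P = (14.90, -16.23). TP ⟂ PK, so PK runs at 62.00°; with |PK| = 15.8, K = (22.32, -2.283). ∠PKJ = 56.9° gives KJ at -174.9° from the x-axis; with |KJ| = 13.1, J = (9.272, -3.448). Then |EJ| = |J − E| = 9.892.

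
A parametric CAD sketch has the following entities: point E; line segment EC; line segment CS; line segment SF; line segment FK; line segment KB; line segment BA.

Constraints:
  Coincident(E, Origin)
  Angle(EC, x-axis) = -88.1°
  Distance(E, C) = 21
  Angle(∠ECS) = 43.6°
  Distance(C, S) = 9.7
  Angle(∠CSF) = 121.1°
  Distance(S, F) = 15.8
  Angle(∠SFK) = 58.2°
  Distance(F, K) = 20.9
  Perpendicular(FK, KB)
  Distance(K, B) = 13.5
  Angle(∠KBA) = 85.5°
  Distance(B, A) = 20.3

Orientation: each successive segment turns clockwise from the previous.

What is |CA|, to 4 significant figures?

17.42

E is at the origin; EC runs at -88.1° with length 21.0, so C = (0.6963, -20.99). ∠ECS = 43.6° gives CS at 135.5° from the x-axis; with |CS| = 9.7, S = (-6.222, -14.19). ∠CSF = 121.1° gives SF at 76.60° from the x-axis; with |SF| = 15.8, F = (-2.561, 1.180). ∠SFK = 58.2° gives FK at -45.20° from the x-axis; with |FK| = 20.9, K = (12.17, -13.65). The perpendicularity gives KB at right angles to FK, so KB runs at -135.2°; with |KB| = 13.5, B = (2.587, -23.16). ∠KBA = 85.5° gives BA at 130.3° from the x-axis; with |BA| = 20.3, A = (-10.54, -7.680). Then |CA| = |A − C| = 17.42.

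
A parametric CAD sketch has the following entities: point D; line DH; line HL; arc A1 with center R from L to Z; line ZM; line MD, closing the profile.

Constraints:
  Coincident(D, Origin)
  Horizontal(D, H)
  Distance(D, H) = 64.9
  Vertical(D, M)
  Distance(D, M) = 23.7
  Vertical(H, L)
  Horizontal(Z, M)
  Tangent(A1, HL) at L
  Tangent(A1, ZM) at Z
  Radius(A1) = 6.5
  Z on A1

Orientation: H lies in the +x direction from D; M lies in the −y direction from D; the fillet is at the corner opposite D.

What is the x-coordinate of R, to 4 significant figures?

58.40

D is at the origin; DH is horizontal with |DH| = 64.9 and H on the +x side, so H = (64.90, 0.000). DM is vertical with |DM| = 23.7 and M on the −y side, so M = (0.000, -23.70). The virtual corner opposite D is at (64.90, -23.70). Since A1 is tangent to HL there, RL ⟂ HL and tangency of A1 to ZM means the radius RZ is perpendicular to ZM, with radius 6.5, so the center R sits 6.5 in from both sides at R = (58.40, -17.20). So R.x = 58.40.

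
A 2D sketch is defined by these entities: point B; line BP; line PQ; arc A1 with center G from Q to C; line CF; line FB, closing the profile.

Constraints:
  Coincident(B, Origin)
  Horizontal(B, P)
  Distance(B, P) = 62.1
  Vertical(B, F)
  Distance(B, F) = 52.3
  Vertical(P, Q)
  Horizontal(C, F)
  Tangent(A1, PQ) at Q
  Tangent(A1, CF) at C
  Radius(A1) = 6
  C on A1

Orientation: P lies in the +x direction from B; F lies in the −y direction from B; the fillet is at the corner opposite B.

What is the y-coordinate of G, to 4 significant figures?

-46.30

B is at the origin; B and P share the same y with |BP| = 62.1 and P on the +x side, so P = (62.10, 0.000). BF is vertical with |BF| = 52.3 and F on the −y side, so F = (0.000, -52.30). The virtual corner opposite B is at (62.10, -52.30). The tangent condition forces GQ to be normal to PQ and since A1 is tangent to CF there, GC ⟂ CF, with radius 6.0, so the center G sits 6.0 in from both sides at G = (56.10, -46.30). So G.y = -46.30.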